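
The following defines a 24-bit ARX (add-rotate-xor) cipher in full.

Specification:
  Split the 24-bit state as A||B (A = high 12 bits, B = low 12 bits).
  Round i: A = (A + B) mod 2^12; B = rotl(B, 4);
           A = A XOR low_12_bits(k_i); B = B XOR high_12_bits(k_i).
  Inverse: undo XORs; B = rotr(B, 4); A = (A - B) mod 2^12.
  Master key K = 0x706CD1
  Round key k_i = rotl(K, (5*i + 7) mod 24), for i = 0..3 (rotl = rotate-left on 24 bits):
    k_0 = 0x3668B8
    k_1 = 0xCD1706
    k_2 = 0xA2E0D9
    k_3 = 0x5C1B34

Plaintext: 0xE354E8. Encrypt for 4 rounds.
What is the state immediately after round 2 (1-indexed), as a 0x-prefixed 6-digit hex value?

s_0 = plaintext = 0xE354E8
s_1 = Round(s_0, k_0) = 0xBA5DE2
s_2 = Round(s_1, k_1) = 0xE812FC
s_3 = Round(s_2, k_2) = 0x1A45EC
s_4 = Round(s_3, k_3) = 0xCA4B04

0xE812FC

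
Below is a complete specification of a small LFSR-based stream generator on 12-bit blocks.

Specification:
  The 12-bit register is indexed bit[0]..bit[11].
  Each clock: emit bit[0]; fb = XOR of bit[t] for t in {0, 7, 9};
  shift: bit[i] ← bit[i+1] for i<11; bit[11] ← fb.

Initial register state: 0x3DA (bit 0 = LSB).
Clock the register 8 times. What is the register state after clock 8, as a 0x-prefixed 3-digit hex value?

reg_0 = 0x3DA
clock 1: out=0, reg = 0x1ED
clock 2: out=1, reg = 0x0F6
clock 3: out=0, reg = 0x87B
clock 4: out=1, reg = 0xC3D
clock 5: out=1, reg = 0xE1E
clock 6: out=0, reg = 0xF0F
clock 7: out=1, reg = 0x787
clock 8: out=1, reg = 0xBC3

0xBC3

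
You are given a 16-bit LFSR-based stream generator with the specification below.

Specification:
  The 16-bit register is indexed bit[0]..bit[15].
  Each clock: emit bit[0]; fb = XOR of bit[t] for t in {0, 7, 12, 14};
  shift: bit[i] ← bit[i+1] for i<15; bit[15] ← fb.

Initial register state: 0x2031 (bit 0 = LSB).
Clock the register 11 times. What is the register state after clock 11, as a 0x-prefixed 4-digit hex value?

reg_0 = 0x2031
clock 1: out=1, reg = 0x9018
clock 2: out=0, reg = 0xC80C
clock 3: out=0, reg = 0xE406
clock 4: out=0, reg = 0xF203
clock 5: out=1, reg = 0xF901
clock 6: out=1, reg = 0xFC80
clock 7: out=0, reg = 0xFE40
clock 8: out=0, reg = 0x7F20
clock 9: out=0, reg = 0x3F90
clock 10: out=0, reg = 0x1FC8
clock 11: out=0, reg = 0x0FE4

0x0FE4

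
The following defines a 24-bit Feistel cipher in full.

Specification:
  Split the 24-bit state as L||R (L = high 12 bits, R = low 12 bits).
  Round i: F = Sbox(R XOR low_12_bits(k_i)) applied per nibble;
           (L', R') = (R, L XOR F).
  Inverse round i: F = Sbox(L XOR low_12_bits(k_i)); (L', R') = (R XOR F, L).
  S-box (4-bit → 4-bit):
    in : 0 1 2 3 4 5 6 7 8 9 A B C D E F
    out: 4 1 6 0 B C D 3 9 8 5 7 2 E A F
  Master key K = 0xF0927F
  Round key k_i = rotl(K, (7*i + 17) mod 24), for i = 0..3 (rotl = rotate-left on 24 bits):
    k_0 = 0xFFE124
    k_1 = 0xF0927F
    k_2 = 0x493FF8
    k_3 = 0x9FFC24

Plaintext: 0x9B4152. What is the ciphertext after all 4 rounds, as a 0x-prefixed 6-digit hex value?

0xC4AA75

s_0 = plaintext = 0x9B4152
s_1 = Round(s_0, k_0) = 0x152D89
s_2 = Round(s_1, k_1) = 0xD89EAF
s_3 = Round(s_2, k_2) = 0xEAFC4A
s_4 = Round(s_3, k_3) = 0xC4AA75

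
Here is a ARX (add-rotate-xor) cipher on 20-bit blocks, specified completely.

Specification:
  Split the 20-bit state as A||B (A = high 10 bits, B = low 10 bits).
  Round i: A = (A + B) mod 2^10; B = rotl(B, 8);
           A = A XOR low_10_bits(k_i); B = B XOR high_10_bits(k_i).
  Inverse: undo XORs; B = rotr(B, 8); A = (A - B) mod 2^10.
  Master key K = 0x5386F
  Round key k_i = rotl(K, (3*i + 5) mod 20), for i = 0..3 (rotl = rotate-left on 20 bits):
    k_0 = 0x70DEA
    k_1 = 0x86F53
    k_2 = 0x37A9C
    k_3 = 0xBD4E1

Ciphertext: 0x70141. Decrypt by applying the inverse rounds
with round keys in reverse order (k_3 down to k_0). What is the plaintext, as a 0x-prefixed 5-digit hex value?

0x479D5

s_0 = ciphertext = 0x70141
s_1 = InvRound(s_0, k_3) = 0x93AD3
s_2 = InvRound(s_1, k_2) = 0x27036
s_3 = InvRound(s_2, k_1) = 0xC64B6
s_4 = InvRound(s_3, k_0) = 0x479D5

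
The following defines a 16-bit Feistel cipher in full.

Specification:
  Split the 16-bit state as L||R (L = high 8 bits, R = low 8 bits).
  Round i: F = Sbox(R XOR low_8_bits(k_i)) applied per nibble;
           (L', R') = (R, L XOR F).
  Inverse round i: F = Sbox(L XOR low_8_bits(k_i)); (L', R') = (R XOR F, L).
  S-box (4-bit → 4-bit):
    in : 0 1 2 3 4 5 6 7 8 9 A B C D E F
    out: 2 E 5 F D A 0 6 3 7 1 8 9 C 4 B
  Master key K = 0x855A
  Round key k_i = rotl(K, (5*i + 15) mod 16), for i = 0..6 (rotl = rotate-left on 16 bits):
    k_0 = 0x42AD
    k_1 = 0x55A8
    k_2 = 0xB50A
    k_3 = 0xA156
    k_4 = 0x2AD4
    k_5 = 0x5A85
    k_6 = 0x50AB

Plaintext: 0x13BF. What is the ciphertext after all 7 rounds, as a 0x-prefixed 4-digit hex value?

s_0 = plaintext = 0x13BF
s_1 = Round(s_0, k_0) = 0xBFF6
s_2 = Round(s_1, k_1) = 0xF61B
s_3 = Round(s_2, k_2) = 0x1B18
s_4 = Round(s_3, k_3) = 0x18CF
s_5 = Round(s_4, k_4) = 0xCFF0
s_6 = Round(s_5, k_5) = 0xF0A5
s_7 = Round(s_6, k_6) = 0xA5D4

0xA5D4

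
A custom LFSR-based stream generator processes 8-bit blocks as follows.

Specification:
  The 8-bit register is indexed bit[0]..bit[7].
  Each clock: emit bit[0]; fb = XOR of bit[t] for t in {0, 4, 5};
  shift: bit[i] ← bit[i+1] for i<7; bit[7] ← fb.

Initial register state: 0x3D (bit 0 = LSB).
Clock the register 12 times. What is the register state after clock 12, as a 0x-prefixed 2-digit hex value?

reg_0 = 0x3D
clock 1: out=1, reg = 0x9E
clock 2: out=0, reg = 0xCF
clock 3: out=1, reg = 0xE7
clock 4: out=1, reg = 0x73
clock 5: out=1, reg = 0xB9
clock 6: out=1, reg = 0xDC
clock 7: out=0, reg = 0xEE
clock 8: out=0, reg = 0xF7
clock 9: out=1, reg = 0xFB
clock 10: out=1, reg = 0xFD
clock 11: out=1, reg = 0xFE
clock 12: out=0, reg = 0x7F

0x7F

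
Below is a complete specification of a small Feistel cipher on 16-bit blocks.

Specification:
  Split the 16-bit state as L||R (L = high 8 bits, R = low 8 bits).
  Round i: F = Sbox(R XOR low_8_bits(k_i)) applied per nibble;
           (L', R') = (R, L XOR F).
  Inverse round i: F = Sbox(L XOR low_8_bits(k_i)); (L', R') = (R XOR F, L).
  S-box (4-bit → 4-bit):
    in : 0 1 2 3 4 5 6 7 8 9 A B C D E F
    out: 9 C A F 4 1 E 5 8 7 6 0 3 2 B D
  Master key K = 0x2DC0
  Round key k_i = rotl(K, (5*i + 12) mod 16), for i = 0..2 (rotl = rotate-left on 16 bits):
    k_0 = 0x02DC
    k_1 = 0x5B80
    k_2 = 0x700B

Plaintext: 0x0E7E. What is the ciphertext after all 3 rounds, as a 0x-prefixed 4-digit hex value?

0xCA58

s_0 = plaintext = 0x0E7E
s_1 = Round(s_0, k_0) = 0x7E64
s_2 = Round(s_1, k_1) = 0x64CA
s_3 = Round(s_2, k_2) = 0xCA58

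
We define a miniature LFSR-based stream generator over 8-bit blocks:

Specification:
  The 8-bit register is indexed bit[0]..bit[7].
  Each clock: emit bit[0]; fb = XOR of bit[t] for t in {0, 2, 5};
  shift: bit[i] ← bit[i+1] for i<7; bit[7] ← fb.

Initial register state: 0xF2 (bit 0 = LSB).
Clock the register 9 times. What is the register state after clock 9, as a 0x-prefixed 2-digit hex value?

0xC0

reg_0 = 0xF2
clock 1: out=0, reg = 0xF9
clock 2: out=1, reg = 0x7C
clock 3: out=0, reg = 0x3E
clock 4: out=0, reg = 0x1F
clock 5: out=1, reg = 0x0F
clock 6: out=1, reg = 0x07
clock 7: out=1, reg = 0x03
clock 8: out=1, reg = 0x81
clock 9: out=1, reg = 0xC0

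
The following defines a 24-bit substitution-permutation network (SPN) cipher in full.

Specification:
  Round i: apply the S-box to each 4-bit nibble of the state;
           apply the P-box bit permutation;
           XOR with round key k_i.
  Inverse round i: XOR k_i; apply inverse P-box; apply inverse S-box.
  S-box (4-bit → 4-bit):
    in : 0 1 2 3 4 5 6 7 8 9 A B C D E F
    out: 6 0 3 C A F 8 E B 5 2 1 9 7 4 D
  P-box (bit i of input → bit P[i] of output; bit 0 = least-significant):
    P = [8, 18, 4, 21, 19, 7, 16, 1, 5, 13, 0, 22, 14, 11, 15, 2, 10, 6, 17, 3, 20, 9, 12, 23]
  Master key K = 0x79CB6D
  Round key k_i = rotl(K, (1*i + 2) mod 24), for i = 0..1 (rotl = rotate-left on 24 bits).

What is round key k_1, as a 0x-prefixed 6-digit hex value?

0xCE5B6B

K = 0x79CB6D
k_0 = rotl(K, (1*0+2) mod 24) = rotl(K, 2) = 0xE72DB5
k_1 = rotl(K, (1*1+2) mod 24) = rotl(K, 3) = 0xCE5B6B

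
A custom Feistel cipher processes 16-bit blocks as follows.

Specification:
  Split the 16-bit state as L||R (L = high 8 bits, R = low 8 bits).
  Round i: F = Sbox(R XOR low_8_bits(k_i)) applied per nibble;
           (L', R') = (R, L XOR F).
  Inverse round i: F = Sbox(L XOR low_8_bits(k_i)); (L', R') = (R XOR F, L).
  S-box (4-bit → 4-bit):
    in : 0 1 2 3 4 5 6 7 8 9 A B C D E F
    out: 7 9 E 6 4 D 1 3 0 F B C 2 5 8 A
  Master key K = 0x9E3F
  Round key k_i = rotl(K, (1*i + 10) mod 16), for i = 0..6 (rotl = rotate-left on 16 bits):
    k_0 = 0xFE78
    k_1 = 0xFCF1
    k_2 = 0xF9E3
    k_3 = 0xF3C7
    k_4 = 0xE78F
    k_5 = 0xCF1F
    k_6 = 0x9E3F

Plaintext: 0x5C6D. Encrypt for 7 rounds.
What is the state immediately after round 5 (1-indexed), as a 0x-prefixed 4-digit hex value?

s_0 = plaintext = 0x5C6D
s_1 = Round(s_0, k_0) = 0x6DC1
s_2 = Round(s_1, k_1) = 0xC10A
s_3 = Round(s_2, k_2) = 0x0A4E
s_4 = Round(s_3, k_3) = 0x4E05
s_5 = Round(s_4, k_4) = 0x0545
s_6 = Round(s_5, k_5) = 0x45DE
s_7 = Round(s_6, k_6) = 0xDECC

0x0545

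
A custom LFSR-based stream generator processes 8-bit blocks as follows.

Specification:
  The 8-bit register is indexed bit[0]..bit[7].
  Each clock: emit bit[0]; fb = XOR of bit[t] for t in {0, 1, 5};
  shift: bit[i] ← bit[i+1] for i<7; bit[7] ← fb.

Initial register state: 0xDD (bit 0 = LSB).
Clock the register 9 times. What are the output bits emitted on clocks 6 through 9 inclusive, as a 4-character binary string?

0111

reg_0 = 0xDD
clock 1: out=1, reg = 0xEE
clock 2: out=0, reg = 0x77
clock 3: out=1, reg = 0xBB
clock 4: out=1, reg = 0xDD
clock 5: out=1, reg = 0xEE
clock 6: out=0, reg = 0x77
clock 7: out=1, reg = 0xBB
clock 8: out=1, reg = 0xDD
clock 9: out=1, reg = 0xEE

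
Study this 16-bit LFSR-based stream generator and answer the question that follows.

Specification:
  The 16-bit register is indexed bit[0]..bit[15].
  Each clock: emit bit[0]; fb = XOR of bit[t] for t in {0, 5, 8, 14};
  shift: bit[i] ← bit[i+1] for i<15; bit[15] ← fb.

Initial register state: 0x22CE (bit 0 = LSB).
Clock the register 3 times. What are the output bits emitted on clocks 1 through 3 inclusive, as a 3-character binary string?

reg_0 = 0x22CE
clock 1: out=0, reg = 0x1167
clock 2: out=1, reg = 0x88B3
clock 3: out=1, reg = 0x4459

011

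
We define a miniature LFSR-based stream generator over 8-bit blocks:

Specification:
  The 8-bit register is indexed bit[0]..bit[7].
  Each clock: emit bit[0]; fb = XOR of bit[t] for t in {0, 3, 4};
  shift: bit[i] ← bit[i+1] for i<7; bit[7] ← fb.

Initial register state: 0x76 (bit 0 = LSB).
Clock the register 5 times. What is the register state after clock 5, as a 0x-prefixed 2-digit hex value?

0x7B

reg_0 = 0x76
clock 1: out=0, reg = 0xBB
clock 2: out=1, reg = 0xDD
clock 3: out=1, reg = 0xEE
clock 4: out=0, reg = 0xF7
clock 5: out=1, reg = 0x7B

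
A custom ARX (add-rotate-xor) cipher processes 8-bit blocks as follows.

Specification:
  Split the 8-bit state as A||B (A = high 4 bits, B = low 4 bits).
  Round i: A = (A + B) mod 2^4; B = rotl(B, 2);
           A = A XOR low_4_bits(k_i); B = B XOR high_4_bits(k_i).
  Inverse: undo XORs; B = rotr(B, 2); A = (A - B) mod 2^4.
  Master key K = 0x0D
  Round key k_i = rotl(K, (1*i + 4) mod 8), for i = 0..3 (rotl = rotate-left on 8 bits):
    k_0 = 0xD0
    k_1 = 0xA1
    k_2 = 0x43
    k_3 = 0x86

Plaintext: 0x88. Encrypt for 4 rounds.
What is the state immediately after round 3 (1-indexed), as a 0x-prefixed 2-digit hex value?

0x01

s_0 = plaintext = 0x88
s_1 = Round(s_0, k_0) = 0x0F
s_2 = Round(s_1, k_1) = 0xE5
s_3 = Round(s_2, k_2) = 0x01
s_4 = Round(s_3, k_3) = 0x7C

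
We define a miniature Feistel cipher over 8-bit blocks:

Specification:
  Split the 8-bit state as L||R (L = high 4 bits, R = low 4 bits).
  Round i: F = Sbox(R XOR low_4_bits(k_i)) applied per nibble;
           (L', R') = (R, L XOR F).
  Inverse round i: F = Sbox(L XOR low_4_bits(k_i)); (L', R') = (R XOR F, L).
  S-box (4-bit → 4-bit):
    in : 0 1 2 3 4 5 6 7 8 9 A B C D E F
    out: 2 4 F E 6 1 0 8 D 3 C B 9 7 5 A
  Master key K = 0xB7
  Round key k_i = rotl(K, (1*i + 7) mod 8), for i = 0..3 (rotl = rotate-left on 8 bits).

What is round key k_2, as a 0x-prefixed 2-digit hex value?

K = 0xB7
k_0 = rotl(K, (1*0+7) mod 8) = rotl(K, 7) = 0xDB
k_1 = rotl(K, (1*1+7) mod 8) = rotl(K, 0) = 0xB7
k_2 = rotl(K, (1*2+7) mod 8) = rotl(K, 1) = 0x6F

0x6F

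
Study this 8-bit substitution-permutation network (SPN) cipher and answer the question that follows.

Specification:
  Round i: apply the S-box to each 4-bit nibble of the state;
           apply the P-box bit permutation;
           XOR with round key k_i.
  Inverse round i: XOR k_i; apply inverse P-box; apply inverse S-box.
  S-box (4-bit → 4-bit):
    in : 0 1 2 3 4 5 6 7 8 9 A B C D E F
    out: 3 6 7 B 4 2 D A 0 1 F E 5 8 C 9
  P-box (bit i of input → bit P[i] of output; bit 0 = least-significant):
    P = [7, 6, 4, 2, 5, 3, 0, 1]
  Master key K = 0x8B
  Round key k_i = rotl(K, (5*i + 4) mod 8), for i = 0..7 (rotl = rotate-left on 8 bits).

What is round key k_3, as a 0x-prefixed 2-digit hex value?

0x5C

K = 0x8B
k_0 = rotl(K, (5*0+4) mod 8) = rotl(K, 4) = 0xB8
k_1 = rotl(K, (5*1+4) mod 8) = rotl(K, 1) = 0x17
k_2 = rotl(K, (5*2+4) mod 8) = rotl(K, 6) = 0xE2
k_3 = rotl(K, (5*3+4) mod 8) = rotl(K, 3) = 0x5C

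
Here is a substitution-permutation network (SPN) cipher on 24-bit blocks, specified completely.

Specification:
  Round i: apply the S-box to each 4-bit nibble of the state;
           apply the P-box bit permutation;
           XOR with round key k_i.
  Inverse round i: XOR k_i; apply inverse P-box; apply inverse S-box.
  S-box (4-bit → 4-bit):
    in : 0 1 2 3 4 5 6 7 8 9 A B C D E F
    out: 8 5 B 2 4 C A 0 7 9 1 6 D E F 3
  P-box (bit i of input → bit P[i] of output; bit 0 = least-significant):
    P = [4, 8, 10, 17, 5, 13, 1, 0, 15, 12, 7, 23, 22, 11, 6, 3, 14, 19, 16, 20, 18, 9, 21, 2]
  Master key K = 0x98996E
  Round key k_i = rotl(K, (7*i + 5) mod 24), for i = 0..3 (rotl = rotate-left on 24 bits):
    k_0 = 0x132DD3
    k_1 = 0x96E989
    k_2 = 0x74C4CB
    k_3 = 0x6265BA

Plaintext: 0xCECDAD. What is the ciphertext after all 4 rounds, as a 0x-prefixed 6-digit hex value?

s_0 = plaintext = 0xCECDAD
s_1 = Round(s_0, k_0) = 0xEC783F
s_2 = Round(s_1, k_1) = 0xA31A1D
s_3 = Round(s_2, k_2) = 0x3A41A9
s_4 = Round(s_3, k_3) = 0x60A74A

0x60A74A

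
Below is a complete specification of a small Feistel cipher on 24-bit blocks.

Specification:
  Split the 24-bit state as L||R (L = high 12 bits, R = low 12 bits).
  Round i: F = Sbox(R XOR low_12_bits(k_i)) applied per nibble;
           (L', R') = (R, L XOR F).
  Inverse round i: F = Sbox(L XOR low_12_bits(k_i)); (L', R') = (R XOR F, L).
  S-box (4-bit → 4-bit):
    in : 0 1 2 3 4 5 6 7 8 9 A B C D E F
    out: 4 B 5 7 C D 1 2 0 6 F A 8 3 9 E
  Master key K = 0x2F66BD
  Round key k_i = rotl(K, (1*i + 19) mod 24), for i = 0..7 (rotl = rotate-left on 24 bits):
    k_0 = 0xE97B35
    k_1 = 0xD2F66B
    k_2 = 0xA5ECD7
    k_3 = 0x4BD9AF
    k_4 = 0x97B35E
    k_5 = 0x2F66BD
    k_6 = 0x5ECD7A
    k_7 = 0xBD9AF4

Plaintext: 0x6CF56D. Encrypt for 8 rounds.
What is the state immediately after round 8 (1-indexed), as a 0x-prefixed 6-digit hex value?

s_0 = plaintext = 0x6CF56D
s_1 = Round(s_0, k_0) = 0x56DF1F
s_2 = Round(s_1, k_1) = 0xF1F341
s_3 = Round(s_2, k_2) = 0x34117E
s_4 = Round(s_3, k_3) = 0x17E37A
s_5 = Round(s_4, k_4) = 0x37A522
s_6 = Round(s_5, k_5) = 0x522414
s_7 = Round(s_6, k_6) = 0x41433B
s_8 = Round(s_7, k_7) = 0x33B29A

0x33B29A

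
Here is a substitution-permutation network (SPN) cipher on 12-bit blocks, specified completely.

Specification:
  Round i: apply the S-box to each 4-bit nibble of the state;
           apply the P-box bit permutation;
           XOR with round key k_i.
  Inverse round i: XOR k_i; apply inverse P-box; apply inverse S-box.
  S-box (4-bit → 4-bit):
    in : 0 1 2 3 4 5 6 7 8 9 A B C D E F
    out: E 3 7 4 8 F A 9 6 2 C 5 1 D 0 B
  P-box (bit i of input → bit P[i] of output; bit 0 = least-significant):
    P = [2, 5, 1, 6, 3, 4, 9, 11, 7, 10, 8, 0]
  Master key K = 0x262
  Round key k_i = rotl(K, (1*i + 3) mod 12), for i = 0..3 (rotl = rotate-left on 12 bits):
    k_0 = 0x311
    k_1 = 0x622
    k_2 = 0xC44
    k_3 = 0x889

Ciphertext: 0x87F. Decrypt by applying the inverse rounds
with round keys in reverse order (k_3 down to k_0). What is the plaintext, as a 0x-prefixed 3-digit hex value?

s_0 = ciphertext = 0x87F
s_1 = InvRound(s_0, k_3) = 0xC95
s_2 = InvRound(s_1, k_2) = 0x794
s_3 = InvRound(s_2, k_1) = 0xB92
s_4 = InvRound(s_3, k_0) = 0x743

0x743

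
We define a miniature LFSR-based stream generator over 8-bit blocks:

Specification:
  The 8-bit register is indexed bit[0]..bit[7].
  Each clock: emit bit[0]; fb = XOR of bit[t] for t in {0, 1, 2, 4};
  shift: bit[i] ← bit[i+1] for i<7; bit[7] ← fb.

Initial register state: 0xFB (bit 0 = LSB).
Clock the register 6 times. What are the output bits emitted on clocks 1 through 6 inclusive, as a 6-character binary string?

110111

reg_0 = 0xFB
clock 1: out=1, reg = 0xFD
clock 2: out=1, reg = 0xFE
clock 3: out=0, reg = 0xFF
clock 4: out=1, reg = 0x7F
clock 5: out=1, reg = 0x3F
clock 6: out=1, reg = 0x1F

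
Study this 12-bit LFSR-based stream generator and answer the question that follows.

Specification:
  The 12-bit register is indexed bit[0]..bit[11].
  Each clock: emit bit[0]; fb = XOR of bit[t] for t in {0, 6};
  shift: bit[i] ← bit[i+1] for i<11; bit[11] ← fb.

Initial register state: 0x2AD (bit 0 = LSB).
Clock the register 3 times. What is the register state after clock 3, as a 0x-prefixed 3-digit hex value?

0xE55

reg_0 = 0x2AD
clock 1: out=1, reg = 0x956
clock 2: out=0, reg = 0xCAB
clock 3: out=1, reg = 0xE55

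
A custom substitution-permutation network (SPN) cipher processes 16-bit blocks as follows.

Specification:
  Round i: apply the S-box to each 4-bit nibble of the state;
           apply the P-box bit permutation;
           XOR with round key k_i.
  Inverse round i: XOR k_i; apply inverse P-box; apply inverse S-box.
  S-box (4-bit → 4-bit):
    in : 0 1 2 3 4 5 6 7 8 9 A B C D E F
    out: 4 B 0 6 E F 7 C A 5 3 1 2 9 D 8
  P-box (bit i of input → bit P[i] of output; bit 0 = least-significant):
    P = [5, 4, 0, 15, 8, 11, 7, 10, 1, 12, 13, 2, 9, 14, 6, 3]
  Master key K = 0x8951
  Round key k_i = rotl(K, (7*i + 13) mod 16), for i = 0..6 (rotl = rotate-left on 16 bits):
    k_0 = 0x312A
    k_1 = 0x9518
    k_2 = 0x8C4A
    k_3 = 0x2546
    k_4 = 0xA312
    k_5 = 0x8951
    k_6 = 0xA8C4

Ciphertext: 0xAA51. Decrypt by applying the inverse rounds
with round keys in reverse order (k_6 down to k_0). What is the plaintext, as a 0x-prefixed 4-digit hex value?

0x311E

s_0 = ciphertext = 0xAA51
s_1 = InvRound(s_0, k_6) = 0xBF03
s_2 = InvRound(s_1, k_5) = 0x96FC
s_3 = InvRound(s_2, k_4) = 0x75EB
s_4 = InvRound(s_3, k_3) = 0x8809
s_5 = InvRound(s_4, k_2) = 0x0BF0
s_6 = InvRound(s_5, k_1) = 0xEC4D
s_7 = InvRound(s_6, k_0) = 0x311E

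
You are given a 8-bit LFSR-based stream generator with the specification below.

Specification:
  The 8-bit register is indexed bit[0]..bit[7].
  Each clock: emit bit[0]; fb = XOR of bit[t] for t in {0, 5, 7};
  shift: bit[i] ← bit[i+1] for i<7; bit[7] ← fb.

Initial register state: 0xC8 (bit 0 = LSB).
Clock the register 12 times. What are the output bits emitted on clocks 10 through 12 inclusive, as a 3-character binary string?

011

reg_0 = 0xC8
clock 1: out=0, reg = 0xE4
clock 2: out=0, reg = 0x72
clock 3: out=0, reg = 0xB9
clock 4: out=1, reg = 0xDC
clock 5: out=0, reg = 0xEE
clock 6: out=0, reg = 0x77
clock 7: out=1, reg = 0x3B
clock 8: out=1, reg = 0x1D
clock 9: out=1, reg = 0x8E
clock 10: out=0, reg = 0xC7
clock 11: out=1, reg = 0x63
clock 12: out=1, reg = 0x31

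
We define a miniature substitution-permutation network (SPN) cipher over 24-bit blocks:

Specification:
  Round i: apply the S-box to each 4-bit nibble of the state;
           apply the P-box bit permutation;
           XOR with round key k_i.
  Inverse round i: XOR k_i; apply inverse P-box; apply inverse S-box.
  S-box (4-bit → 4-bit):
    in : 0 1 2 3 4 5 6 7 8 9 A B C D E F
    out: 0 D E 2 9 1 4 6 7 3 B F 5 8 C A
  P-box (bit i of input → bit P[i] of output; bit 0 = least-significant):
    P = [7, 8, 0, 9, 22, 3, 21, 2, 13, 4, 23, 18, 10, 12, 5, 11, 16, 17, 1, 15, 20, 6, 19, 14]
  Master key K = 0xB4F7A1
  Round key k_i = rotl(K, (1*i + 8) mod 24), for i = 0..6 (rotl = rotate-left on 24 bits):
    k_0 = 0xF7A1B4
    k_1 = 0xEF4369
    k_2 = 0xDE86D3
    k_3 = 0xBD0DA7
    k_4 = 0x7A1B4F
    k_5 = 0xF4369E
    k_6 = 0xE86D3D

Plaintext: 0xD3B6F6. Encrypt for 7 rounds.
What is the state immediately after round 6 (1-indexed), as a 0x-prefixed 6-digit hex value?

s_0 = plaintext = 0xD3B6F6
s_1 = Round(s_0, k_0) = 0x75FD99
s_2 = Round(s_1, k_1) = 0xA25AA1
s_3 = Round(s_2, k_2) = 0x88600C
s_4 = Round(s_3, k_3) = 0xA60D44
s_5 = Round(s_4, k_4) = 0x2E5989
s_6 = Round(s_5, k_5) = 0x9CD344
s_7 = Round(s_6, k_6) = 0xB967EB

0x9CD344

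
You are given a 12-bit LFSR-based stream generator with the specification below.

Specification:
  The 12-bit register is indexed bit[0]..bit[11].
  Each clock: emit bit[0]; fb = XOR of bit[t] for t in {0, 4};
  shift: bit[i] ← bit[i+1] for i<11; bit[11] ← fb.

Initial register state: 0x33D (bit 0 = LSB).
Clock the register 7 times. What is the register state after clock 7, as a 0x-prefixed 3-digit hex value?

0x1C6

reg_0 = 0x33D
clock 1: out=1, reg = 0x19E
clock 2: out=0, reg = 0x8CF
clock 3: out=1, reg = 0xC67
clock 4: out=1, reg = 0xE33
clock 5: out=1, reg = 0x719
clock 6: out=1, reg = 0x38C
clock 7: out=0, reg = 0x1C6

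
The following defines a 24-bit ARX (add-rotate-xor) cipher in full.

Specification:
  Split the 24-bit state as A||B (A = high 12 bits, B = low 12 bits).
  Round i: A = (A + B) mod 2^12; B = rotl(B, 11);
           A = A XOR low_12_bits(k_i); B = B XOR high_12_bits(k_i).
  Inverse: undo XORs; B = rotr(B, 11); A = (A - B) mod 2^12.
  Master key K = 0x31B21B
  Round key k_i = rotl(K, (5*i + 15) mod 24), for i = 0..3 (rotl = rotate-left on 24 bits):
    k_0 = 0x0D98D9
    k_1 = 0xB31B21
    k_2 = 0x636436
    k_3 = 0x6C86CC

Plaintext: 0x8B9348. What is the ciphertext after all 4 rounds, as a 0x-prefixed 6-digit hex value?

0x3EA930

s_0 = plaintext = 0x8B9348
s_1 = Round(s_0, k_0) = 0x4D817D
s_2 = Round(s_1, k_1) = 0xD7438F
s_3 = Round(s_2, k_2) = 0x535FF1
s_4 = Round(s_3, k_3) = 0x3EA930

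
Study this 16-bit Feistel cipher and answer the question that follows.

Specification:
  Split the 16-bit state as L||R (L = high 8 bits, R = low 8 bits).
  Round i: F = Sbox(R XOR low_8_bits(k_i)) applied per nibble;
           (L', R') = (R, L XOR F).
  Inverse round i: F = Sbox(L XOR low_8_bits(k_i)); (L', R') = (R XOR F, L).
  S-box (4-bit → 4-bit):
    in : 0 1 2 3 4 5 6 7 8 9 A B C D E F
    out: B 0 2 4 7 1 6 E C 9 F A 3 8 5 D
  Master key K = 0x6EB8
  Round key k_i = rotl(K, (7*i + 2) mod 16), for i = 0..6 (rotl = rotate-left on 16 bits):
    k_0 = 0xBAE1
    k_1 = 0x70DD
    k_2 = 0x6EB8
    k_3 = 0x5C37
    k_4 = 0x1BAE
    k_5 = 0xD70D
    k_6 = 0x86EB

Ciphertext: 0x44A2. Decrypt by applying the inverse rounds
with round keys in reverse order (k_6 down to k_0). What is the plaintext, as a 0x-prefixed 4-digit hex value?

s_0 = ciphertext = 0x44A2
s_1 = InvRound(s_0, k_6) = 0x5F44
s_2 = InvRound(s_1, k_5) = 0x565F
s_3 = InvRound(s_2, k_4) = 0x8356
s_4 = InvRound(s_3, k_3) = 0xF183
s_5 = InvRound(s_4, k_2) = 0xFAF1
s_6 = InvRound(s_5, k_1) = 0xDFFA
s_7 = InvRound(s_6, k_0) = 0xBFDF

0xBFDF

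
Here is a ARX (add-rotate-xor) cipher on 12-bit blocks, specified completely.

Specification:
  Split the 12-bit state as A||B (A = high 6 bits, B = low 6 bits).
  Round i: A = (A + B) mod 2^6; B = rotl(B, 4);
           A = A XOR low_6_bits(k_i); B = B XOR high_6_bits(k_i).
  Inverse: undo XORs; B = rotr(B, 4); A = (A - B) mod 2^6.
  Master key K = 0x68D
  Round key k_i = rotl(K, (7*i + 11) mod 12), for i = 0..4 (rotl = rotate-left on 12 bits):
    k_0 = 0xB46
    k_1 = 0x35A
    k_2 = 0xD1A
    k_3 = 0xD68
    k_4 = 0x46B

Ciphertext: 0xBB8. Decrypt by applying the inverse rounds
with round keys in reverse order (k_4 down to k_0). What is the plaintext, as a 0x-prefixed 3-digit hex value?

0x4DC

s_0 = ciphertext = 0xBB8
s_1 = InvRound(s_0, k_4) = 0x7E6
s_2 = InvRound(s_1, k_3) = 0xA8D
s_3 = InvRound(s_2, k_2) = 0x267
s_4 = InvRound(s_3, k_1) = 0xA6A
s_5 = InvRound(s_4, k_0) = 0x4DC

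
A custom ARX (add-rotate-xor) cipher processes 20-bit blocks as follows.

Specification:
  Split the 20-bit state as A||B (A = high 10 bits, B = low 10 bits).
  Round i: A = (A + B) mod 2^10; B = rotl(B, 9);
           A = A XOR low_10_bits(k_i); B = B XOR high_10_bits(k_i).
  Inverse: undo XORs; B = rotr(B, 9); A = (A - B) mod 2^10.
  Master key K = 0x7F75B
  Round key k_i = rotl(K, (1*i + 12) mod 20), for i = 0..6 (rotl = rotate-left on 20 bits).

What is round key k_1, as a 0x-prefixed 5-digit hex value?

K = 0x7F75B
k_0 = rotl(K, (1*0+12) mod 20) = rotl(K, 12) = 0x5B7F7
k_1 = rotl(K, (1*1+12) mod 20) = rotl(K, 13) = 0xB6FEE

0xB6FEE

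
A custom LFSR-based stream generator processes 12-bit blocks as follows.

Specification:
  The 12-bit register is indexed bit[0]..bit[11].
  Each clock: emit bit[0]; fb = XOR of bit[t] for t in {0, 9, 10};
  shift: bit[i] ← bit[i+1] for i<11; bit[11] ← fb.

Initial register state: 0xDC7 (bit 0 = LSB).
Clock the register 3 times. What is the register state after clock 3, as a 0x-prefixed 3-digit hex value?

reg_0 = 0xDC7
clock 1: out=1, reg = 0x6E3
clock 2: out=1, reg = 0xB71
clock 3: out=1, reg = 0x5B8

0x5B8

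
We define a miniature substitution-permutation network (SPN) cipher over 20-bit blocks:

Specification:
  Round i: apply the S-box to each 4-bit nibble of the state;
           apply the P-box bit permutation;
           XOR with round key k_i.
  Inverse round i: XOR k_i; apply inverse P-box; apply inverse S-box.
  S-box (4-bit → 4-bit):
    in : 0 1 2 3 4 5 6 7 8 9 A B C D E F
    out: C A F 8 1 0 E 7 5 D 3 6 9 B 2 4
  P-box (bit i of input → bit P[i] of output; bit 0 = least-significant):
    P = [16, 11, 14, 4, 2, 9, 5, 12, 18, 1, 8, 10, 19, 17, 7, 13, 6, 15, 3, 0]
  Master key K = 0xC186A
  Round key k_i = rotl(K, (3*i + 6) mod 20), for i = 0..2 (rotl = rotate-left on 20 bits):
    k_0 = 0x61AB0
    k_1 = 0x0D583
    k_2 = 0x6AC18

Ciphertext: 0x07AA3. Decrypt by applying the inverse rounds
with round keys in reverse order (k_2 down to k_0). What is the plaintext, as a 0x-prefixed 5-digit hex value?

0x9DE3F

s_0 = ciphertext = 0x07AA3
s_1 = InvRound(s_0, k_2) = 0x6BD60
s_2 = InvRound(s_1, k_1) = 0xC6AFB
s_3 = InvRound(s_2, k_0) = 0x9DE3F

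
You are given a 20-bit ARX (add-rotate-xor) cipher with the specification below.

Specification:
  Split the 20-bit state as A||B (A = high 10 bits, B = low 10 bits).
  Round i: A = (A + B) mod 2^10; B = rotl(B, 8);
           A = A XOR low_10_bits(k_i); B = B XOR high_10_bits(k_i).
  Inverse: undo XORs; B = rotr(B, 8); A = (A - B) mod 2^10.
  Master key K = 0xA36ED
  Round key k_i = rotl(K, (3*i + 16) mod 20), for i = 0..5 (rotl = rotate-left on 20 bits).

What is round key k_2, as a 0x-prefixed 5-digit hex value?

K = 0xA36ED
k_0 = rotl(K, (3*0+16) mod 20) = rotl(K, 16) = 0xDA36E
k_1 = rotl(K, (3*1+16) mod 20) = rotl(K, 19) = 0xD1B76
k_2 = rotl(K, (3*2+16) mod 20) = rotl(K, 2) = 0x8DBB6

0x8DBB6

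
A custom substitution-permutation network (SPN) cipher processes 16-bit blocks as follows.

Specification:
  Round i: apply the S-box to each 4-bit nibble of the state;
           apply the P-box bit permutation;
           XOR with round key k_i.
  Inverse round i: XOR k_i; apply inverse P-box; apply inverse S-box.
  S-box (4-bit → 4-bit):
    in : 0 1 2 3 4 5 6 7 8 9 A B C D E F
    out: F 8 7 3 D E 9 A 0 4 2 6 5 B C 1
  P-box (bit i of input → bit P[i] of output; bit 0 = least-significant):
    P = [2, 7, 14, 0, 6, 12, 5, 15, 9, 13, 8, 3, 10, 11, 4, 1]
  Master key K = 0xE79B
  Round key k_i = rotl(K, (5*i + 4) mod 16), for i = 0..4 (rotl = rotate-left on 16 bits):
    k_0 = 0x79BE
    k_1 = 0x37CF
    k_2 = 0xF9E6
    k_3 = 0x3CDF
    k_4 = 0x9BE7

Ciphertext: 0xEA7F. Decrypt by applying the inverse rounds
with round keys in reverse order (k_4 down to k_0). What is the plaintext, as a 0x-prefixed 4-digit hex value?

0xD80F

s_0 = ciphertext = 0xEA7F
s_1 = InvRound(s_0, k_4) = 0x95AB
s_2 = InvRound(s_1, k_3) = 0xBB4F
s_3 = InvRound(s_2, k_2) = 0x8695
s_4 = InvRound(s_3, k_1) = 0xE5D8
s_5 = InvRound(s_4, k_0) = 0xD80F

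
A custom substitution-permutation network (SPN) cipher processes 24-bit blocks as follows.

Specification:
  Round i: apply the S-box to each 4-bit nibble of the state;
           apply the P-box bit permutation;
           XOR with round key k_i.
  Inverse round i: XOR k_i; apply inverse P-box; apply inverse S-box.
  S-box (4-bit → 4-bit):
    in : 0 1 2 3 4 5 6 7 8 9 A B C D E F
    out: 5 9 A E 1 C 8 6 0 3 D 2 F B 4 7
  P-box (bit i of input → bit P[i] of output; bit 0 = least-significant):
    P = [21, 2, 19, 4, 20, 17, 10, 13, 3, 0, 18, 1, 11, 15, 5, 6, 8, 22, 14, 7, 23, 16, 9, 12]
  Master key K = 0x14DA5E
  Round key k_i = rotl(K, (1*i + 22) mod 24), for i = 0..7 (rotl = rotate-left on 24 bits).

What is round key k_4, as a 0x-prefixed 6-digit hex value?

K = 0x14DA5E
k_0 = rotl(K, (1*0+22) mod 24) = rotl(K, 22) = 0x853697
k_1 = rotl(K, (1*1+22) mod 24) = rotl(K, 23) = 0x0A6D2F
k_2 = rotl(K, (1*2+22) mod 24) = rotl(K, 0) = 0x14DA5E
k_3 = rotl(K, (1*3+22) mod 24) = rotl(K, 1) = 0x29B4BC
k_4 = rotl(K, (1*4+22) mod 24) = rotl(K, 2) = 0x536978

0x536978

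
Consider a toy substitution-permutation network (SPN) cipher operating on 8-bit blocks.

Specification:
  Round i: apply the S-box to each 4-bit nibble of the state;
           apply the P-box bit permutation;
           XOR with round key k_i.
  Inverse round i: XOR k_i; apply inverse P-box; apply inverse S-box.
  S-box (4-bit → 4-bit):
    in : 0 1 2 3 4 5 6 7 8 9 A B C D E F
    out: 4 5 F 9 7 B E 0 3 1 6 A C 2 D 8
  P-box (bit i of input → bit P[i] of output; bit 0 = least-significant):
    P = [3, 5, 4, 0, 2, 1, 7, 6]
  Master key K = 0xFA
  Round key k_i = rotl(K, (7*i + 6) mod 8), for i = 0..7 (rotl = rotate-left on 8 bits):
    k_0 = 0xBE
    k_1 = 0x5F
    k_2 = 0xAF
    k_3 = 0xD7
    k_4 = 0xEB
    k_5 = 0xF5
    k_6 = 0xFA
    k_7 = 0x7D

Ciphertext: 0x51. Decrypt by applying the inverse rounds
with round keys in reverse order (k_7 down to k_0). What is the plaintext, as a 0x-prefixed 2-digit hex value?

0xBB

s_0 = ciphertext = 0x51
s_1 = InvRound(s_0, k_7) = 0x98
s_2 = InvRound(s_1, k_6) = 0xBD
s_3 = InvRound(s_2, k_5) = 0xF9
s_4 = InvRound(s_3, k_4) = 0xD0
s_5 = InvRound(s_4, k_3) = 0x8F
s_6 = InvRound(s_5, k_2) = 0x7D
s_7 = InvRound(s_6, k_1) = 0xDD
s_8 = InvRound(s_7, k_0) = 0xBB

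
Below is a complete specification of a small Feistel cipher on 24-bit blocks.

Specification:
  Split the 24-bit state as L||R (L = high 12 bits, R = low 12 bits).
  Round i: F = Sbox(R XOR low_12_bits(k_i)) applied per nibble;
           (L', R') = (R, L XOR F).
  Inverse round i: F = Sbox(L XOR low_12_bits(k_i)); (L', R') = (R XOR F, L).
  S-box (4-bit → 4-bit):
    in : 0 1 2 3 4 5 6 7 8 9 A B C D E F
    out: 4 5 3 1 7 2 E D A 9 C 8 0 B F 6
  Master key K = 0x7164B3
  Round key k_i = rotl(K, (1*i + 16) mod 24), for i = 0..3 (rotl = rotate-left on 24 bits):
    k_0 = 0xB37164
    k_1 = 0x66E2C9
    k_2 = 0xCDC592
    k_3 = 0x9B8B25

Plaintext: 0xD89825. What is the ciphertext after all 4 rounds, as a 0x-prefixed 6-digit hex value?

s_0 = plaintext = 0xD89825
s_1 = Round(s_0, k_0) = 0x8254FC
s_2 = Round(s_1, k_1) = 0x4FC637
s_3 = Round(s_2, k_2) = 0x63753E
s_4 = Round(s_3, k_3) = 0x53E96F

0x53E96F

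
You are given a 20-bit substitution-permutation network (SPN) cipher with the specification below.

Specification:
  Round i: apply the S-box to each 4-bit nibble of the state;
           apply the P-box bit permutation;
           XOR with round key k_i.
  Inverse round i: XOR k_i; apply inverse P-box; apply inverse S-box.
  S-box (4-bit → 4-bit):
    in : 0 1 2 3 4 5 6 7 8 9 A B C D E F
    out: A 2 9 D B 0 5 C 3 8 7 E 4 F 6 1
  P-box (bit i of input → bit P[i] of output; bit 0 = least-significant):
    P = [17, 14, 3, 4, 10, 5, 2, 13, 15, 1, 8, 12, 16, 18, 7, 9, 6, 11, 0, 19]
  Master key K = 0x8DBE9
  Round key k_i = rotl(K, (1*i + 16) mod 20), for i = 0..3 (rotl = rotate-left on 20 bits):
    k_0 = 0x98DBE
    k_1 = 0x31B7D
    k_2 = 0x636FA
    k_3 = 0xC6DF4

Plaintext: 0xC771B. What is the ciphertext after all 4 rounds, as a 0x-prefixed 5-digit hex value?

s_0 = plaintext = 0xC771B
s_1 = Round(s_0, k_0) = 0x9DE07
s_2 = Round(s_1, k_1) = 0xE38C7
s_3 = Round(s_2, k_2) = 0x7BC65
s_4 = Round(s_3, k_3) = 0x06A71

0x06A71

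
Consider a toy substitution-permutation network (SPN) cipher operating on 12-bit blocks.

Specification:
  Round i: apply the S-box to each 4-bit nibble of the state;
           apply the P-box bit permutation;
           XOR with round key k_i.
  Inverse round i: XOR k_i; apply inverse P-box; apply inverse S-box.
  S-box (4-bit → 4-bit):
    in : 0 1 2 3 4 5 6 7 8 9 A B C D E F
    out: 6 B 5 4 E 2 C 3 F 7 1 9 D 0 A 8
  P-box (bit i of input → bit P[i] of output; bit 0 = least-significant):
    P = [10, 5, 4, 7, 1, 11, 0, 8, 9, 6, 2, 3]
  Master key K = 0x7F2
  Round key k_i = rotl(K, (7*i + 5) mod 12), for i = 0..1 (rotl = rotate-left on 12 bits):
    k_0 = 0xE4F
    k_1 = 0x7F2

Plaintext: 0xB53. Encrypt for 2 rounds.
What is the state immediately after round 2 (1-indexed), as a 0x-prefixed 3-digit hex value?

0xB9E

s_0 = plaintext = 0xB53
s_1 = Round(s_0, k_0) = 0x457
s_2 = Round(s_1, k_1) = 0xB9E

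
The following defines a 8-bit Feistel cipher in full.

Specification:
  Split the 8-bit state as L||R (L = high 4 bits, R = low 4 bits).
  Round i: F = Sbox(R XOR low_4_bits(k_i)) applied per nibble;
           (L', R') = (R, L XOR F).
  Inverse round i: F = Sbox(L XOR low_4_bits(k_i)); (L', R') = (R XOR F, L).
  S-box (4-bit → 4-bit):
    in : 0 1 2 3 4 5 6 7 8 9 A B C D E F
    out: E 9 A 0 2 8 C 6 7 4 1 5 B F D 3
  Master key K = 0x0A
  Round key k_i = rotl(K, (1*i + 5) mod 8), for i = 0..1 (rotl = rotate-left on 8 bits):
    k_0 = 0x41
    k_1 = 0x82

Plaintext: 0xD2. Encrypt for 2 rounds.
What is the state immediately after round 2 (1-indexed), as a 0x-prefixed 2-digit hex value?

0xD1

s_0 = plaintext = 0xD2
s_1 = Round(s_0, k_0) = 0x2D
s_2 = Round(s_1, k_1) = 0xD1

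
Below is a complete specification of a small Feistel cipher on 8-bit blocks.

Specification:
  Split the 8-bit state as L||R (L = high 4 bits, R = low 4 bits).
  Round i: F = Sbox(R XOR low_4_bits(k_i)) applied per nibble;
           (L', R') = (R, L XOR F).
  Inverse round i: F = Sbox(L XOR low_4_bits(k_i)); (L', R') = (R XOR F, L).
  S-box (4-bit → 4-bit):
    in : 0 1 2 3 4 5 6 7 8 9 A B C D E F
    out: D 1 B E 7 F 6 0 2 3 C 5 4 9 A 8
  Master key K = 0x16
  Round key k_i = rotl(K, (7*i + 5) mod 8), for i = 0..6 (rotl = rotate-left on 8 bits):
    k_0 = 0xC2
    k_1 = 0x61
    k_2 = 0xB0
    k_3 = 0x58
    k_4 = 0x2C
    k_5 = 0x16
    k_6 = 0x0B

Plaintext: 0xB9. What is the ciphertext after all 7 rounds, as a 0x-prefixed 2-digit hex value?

s_0 = plaintext = 0xB9
s_1 = Round(s_0, k_0) = 0x9E
s_2 = Round(s_1, k_1) = 0xE1
s_3 = Round(s_2, k_2) = 0x1F
s_4 = Round(s_3, k_3) = 0xF1
s_5 = Round(s_4, k_4) = 0x16
s_6 = Round(s_5, k_5) = 0x6C
s_7 = Round(s_6, k_6) = 0xC6

0xC6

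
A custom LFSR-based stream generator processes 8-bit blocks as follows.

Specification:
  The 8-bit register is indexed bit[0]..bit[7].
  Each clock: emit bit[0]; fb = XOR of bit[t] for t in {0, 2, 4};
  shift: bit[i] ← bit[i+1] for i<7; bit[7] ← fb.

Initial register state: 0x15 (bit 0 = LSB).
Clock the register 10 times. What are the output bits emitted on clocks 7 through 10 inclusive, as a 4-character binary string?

0010

reg_0 = 0x15
clock 1: out=1, reg = 0x8A
clock 2: out=0, reg = 0x45
clock 3: out=1, reg = 0x22
clock 4: out=0, reg = 0x11
clock 5: out=1, reg = 0x08
clock 6: out=0, reg = 0x04
clock 7: out=0, reg = 0x82
clock 8: out=0, reg = 0x41
clock 9: out=1, reg = 0xA0
clock 10: out=0, reg = 0x50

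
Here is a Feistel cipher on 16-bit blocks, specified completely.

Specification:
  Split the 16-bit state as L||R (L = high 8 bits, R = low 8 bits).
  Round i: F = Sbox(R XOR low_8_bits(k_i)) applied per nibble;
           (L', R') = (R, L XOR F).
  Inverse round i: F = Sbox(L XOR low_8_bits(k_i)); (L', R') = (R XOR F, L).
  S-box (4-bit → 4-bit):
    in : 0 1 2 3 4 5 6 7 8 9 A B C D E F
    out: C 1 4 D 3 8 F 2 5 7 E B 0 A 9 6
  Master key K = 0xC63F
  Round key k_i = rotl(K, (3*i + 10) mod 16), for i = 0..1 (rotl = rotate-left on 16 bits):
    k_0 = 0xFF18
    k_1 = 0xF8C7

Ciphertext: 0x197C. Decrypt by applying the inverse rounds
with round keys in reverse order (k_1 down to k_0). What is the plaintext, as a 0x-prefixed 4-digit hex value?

s_0 = ciphertext = 0x197C
s_1 = InvRound(s_0, k_1) = 0xD519
s_2 = InvRound(s_1, k_0) = 0x13D5

0x13D5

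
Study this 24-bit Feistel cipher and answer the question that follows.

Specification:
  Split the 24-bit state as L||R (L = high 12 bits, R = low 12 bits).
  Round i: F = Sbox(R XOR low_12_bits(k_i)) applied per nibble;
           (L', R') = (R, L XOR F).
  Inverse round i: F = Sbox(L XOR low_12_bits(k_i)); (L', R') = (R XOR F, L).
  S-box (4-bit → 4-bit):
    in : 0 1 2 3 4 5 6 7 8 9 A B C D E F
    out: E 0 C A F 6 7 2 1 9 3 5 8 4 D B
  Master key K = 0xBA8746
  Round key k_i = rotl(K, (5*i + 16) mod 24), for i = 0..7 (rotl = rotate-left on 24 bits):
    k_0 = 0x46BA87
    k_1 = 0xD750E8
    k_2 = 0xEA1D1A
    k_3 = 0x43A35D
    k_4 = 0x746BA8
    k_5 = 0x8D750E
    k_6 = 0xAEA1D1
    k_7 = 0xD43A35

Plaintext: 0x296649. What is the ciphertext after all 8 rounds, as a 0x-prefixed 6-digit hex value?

s_0 = plaintext = 0x296649
s_1 = Round(s_0, k_0) = 0x649A1B
s_2 = Round(s_1, k_1) = 0xA1B5F3
s_3 = Round(s_2, k_2) = 0x5F3BC2
s_4 = Round(s_3, k_3) = 0xBC2468
s_5 = Round(s_4, k_4) = 0x46804C
s_6 = Round(s_5, k_5) = 0x04C294
s_7 = Round(s_6, k_6) = 0x294ABA
s_8 = Round(s_7, k_7) = 0xABAC8F

0xABAC8F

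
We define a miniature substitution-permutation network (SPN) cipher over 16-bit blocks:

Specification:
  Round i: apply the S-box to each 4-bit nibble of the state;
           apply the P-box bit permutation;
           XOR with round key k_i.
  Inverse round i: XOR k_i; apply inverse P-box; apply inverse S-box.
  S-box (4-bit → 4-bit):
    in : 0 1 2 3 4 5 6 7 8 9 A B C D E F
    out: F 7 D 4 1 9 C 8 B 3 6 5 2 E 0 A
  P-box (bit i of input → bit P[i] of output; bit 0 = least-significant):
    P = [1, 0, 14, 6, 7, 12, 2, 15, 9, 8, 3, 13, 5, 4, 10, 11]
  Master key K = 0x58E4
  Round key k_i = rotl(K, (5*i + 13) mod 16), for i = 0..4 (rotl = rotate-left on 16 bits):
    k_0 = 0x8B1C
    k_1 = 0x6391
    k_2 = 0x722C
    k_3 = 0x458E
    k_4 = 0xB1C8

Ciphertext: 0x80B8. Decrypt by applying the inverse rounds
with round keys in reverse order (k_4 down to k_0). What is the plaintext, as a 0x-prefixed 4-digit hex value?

0xFBCA

s_0 = ciphertext = 0x80B8
s_1 = InvRound(s_0, k_4) = 0x9FC7
s_2 = InvRound(s_1, k_3) = 0x7BFD
s_3 = InvRound(s_2, k_2) = 0xFC4F
s_4 = InvRound(s_3, k_1) = 0xD105
s_5 = InvRound(s_4, k_0) = 0xFBCA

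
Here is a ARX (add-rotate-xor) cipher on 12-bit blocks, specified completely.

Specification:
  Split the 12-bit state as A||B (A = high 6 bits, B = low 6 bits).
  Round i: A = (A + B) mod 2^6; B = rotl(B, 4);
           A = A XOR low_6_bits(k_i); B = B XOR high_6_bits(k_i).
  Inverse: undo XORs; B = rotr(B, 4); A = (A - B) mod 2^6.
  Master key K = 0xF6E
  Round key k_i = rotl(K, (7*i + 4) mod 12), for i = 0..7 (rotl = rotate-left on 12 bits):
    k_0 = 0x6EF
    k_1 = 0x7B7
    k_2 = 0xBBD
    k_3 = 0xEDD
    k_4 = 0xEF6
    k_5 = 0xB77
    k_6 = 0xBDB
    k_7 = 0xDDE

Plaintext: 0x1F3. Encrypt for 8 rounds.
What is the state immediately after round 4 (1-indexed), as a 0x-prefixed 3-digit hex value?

0xECE

s_0 = plaintext = 0x1F3
s_1 = Round(s_0, k_0) = 0x567
s_2 = Round(s_1, k_1) = 0x2E7
s_3 = Round(s_2, k_2) = 0x3D7
s_4 = Round(s_3, k_3) = 0xECE
s_5 = Round(s_4, k_4) = 0xFD8
s_6 = Round(s_5, k_5) = 0x82B
s_7 = Round(s_6, k_6) = 0x415
s_8 = Round(s_7, k_7) = 0xEE2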